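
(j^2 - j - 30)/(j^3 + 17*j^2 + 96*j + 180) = (j - 6)/(j^2 + 12*j + 36)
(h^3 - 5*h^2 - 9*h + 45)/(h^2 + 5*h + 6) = (h^2 - 8*h + 15)/(h + 2)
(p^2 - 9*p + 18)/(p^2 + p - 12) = (p - 6)/(p + 4)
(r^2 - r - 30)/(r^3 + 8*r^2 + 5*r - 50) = (r - 6)/(r^2 + 3*r - 10)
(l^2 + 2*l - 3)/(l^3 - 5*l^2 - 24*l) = (l - 1)/(l*(l - 8))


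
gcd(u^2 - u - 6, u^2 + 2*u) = u + 2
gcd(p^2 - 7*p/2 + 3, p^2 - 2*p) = p - 2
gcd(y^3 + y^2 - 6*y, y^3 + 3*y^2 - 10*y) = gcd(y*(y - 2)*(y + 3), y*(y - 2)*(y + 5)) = y^2 - 2*y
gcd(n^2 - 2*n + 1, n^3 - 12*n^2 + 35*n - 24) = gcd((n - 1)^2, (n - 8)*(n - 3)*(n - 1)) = n - 1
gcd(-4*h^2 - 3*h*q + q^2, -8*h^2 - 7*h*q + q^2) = h + q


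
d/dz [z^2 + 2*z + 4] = 2*z + 2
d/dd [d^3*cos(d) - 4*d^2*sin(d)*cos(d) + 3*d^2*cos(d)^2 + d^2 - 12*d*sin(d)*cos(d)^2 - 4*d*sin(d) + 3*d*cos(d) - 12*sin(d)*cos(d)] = -d^3*sin(d) - 3*d^2*sin(2*d) + 3*d^2*cos(d) - 4*d^2*cos(2*d) - 3*d*sin(d) - 4*d*sin(2*d) - 7*d*cos(d) + 3*d*cos(2*d) - 9*d*cos(3*d) + 5*d - 7*sin(d) - 3*sin(3*d) + 3*cos(d) - 12*cos(2*d)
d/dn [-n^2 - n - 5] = -2*n - 1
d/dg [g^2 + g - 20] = 2*g + 1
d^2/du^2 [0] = 0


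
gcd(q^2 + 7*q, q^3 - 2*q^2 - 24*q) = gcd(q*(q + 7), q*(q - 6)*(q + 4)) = q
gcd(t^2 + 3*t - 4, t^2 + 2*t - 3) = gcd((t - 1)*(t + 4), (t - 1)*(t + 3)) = t - 1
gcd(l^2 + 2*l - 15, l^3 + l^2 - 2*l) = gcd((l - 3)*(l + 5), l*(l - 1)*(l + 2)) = 1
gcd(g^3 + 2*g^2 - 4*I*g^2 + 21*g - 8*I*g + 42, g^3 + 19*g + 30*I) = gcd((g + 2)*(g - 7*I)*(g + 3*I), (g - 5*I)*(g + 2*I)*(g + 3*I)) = g + 3*I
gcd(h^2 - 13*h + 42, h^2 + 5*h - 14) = 1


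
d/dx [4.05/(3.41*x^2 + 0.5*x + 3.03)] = (-27.621*x - 2.025)/(3.41*x^2 + 0.5*x + 3.03)^2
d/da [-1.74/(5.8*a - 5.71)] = 10.092/(5.8*a - 5.71)^2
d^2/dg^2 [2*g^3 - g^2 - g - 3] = 12*g - 2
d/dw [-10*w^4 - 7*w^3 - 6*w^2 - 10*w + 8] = -40*w^3 - 21*w^2 - 12*w - 10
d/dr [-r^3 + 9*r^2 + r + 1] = -3*r^2 + 18*r + 1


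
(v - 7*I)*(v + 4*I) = v^2 - 3*I*v + 28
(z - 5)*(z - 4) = z^2 - 9*z + 20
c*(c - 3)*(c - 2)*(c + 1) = c^4 - 4*c^3 + c^2 + 6*c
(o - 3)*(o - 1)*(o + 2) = o^3 - 2*o^2 - 5*o + 6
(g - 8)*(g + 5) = g^2 - 3*g - 40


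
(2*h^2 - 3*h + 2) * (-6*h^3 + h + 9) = -12*h^5 + 18*h^4 - 10*h^3 + 15*h^2 - 25*h + 18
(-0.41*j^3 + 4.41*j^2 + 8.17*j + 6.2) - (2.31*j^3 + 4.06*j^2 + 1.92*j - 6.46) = -2.72*j^3 + 0.350000000000001*j^2 + 6.25*j + 12.66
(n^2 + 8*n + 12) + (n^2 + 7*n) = 2*n^2 + 15*n + 12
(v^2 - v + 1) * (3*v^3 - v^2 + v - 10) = 3*v^5 - 4*v^4 + 5*v^3 - 12*v^2 + 11*v - 10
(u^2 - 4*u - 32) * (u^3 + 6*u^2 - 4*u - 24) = u^5 + 2*u^4 - 60*u^3 - 200*u^2 + 224*u + 768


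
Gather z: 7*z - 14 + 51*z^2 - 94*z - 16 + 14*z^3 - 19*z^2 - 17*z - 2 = 14*z^3 + 32*z^2 - 104*z - 32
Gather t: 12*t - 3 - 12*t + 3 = 0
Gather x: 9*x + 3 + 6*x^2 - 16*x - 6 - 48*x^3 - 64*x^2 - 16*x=-48*x^3 - 58*x^2 - 23*x - 3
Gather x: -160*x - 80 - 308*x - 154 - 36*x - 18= -504*x - 252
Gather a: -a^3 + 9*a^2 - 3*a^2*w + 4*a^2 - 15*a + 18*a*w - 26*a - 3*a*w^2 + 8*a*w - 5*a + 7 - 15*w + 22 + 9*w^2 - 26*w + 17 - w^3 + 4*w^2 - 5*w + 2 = -a^3 + a^2*(13 - 3*w) + a*(-3*w^2 + 26*w - 46) - w^3 + 13*w^2 - 46*w + 48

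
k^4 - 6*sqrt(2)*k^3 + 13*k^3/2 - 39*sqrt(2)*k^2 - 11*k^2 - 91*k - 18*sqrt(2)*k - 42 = (k + 1/2)*(k + 6)*(k - 7*sqrt(2))*(k + sqrt(2))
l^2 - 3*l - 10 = (l - 5)*(l + 2)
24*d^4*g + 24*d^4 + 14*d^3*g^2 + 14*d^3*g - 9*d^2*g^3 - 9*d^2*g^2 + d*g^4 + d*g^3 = (-6*d + g)*(-4*d + g)*(d + g)*(d*g + d)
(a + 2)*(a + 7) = a^2 + 9*a + 14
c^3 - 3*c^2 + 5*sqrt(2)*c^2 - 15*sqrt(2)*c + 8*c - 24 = (c - 3)*(c + sqrt(2))*(c + 4*sqrt(2))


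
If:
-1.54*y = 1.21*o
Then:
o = -1.27272727272727*y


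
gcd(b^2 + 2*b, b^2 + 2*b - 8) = 1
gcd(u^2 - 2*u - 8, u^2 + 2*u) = u + 2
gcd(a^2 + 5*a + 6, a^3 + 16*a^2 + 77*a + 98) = a + 2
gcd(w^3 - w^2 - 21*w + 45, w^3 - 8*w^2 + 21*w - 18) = w^2 - 6*w + 9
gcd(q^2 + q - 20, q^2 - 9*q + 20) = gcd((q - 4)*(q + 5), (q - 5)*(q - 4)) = q - 4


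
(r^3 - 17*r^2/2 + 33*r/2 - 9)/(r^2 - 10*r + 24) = (2*r^2 - 5*r + 3)/(2*(r - 4))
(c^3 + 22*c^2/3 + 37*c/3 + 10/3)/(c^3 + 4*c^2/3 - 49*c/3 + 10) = (3*c^2 + 7*c + 2)/(3*c^2 - 11*c + 6)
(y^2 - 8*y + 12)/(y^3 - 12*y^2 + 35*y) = (y^2 - 8*y + 12)/(y*(y^2 - 12*y + 35))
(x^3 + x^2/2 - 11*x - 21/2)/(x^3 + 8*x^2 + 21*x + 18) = (2*x^2 - 5*x - 7)/(2*(x^2 + 5*x + 6))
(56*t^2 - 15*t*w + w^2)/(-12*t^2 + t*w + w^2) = (56*t^2 - 15*t*w + w^2)/(-12*t^2 + t*w + w^2)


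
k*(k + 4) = k^2 + 4*k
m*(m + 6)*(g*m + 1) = g*m^3 + 6*g*m^2 + m^2 + 6*m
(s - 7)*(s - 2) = s^2 - 9*s + 14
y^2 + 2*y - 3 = (y - 1)*(y + 3)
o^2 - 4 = (o - 2)*(o + 2)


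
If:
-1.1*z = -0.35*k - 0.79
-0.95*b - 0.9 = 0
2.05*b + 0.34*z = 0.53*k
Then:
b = -0.95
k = -4.03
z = -0.56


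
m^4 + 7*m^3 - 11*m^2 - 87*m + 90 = (m - 3)*(m - 1)*(m + 5)*(m + 6)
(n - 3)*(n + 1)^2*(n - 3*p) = n^4 - 3*n^3*p - n^3 + 3*n^2*p - 5*n^2 + 15*n*p - 3*n + 9*p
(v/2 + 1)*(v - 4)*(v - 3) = v^3/2 - 5*v^2/2 - v + 12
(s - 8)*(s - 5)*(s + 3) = s^3 - 10*s^2 + s + 120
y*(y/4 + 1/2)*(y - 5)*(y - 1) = y^4/4 - y^3 - 7*y^2/4 + 5*y/2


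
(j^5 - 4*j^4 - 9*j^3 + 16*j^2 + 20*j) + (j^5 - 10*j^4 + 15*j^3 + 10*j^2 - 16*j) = 2*j^5 - 14*j^4 + 6*j^3 + 26*j^2 + 4*j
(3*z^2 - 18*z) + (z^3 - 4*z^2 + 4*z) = z^3 - z^2 - 14*z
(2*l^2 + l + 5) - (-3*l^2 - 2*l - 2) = 5*l^2 + 3*l + 7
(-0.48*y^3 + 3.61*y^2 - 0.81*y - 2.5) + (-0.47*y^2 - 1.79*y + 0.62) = -0.48*y^3 + 3.14*y^2 - 2.6*y - 1.88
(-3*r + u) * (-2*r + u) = 6*r^2 - 5*r*u + u^2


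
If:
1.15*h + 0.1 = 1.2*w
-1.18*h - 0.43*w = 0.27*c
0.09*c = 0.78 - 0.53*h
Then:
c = 6724.36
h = -1140.40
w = -1092.80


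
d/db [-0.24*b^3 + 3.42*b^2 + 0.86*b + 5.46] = -0.72*b^2 + 6.84*b + 0.86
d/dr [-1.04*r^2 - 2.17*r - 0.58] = -2.08*r - 2.17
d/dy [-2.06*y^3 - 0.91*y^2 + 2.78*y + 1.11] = -6.18*y^2 - 1.82*y + 2.78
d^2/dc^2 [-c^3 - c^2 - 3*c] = -6*c - 2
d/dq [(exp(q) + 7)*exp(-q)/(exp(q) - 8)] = (-exp(2*q) - 14*exp(q) + 56)*exp(-q)/(exp(2*q) - 16*exp(q) + 64)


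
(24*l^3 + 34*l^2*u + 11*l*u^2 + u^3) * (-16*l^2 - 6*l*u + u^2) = -384*l^5 - 688*l^4*u - 356*l^3*u^2 - 48*l^2*u^3 + 5*l*u^4 + u^5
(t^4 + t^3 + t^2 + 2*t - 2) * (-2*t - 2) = -2*t^5 - 4*t^4 - 4*t^3 - 6*t^2 + 4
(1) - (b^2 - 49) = 50 - b^2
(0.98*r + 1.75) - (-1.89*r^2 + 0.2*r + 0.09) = 1.89*r^2 + 0.78*r + 1.66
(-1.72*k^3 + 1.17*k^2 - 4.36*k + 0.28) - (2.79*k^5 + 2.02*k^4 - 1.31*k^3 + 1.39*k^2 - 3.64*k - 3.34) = -2.79*k^5 - 2.02*k^4 - 0.41*k^3 - 0.22*k^2 - 0.72*k + 3.62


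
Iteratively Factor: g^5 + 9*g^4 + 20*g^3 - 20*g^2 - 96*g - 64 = (g - 2)*(g^4 + 11*g^3 + 42*g^2 + 64*g + 32) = (g - 2)*(g + 4)*(g^3 + 7*g^2 + 14*g + 8) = (g - 2)*(g + 4)^2*(g^2 + 3*g + 2) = (g - 2)*(g + 1)*(g + 4)^2*(g + 2)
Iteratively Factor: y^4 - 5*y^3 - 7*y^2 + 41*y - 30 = (y - 2)*(y^3 - 3*y^2 - 13*y + 15) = (y - 2)*(y - 1)*(y^2 - 2*y - 15) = (y - 5)*(y - 2)*(y - 1)*(y + 3)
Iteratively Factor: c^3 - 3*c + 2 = (c - 1)*(c^2 + c - 2) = (c - 1)*(c + 2)*(c - 1)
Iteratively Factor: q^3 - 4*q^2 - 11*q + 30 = (q + 3)*(q^2 - 7*q + 10) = (q - 2)*(q + 3)*(q - 5)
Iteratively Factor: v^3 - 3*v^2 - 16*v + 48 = (v + 4)*(v^2 - 7*v + 12) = (v - 4)*(v + 4)*(v - 3)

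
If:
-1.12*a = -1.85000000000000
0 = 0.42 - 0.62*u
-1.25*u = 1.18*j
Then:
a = 1.65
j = -0.72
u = 0.68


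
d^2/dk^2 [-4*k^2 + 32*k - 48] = -8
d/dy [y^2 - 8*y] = 2*y - 8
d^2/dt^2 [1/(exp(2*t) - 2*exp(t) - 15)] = 2*((1 - 2*exp(t))*(-exp(2*t) + 2*exp(t) + 15) - 4*(1 - exp(t))^2*exp(t))*exp(t)/(-exp(2*t) + 2*exp(t) + 15)^3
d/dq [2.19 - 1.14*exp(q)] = -1.14*exp(q)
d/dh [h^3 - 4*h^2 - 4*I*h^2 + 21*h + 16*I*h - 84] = 3*h^2 - 8*h - 8*I*h + 21 + 16*I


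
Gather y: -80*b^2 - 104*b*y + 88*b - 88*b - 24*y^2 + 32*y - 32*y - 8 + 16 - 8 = -80*b^2 - 104*b*y - 24*y^2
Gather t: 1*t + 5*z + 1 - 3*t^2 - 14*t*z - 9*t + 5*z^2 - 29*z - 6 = -3*t^2 + t*(-14*z - 8) + 5*z^2 - 24*z - 5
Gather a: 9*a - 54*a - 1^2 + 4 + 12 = 15 - 45*a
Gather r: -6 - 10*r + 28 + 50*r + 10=40*r + 32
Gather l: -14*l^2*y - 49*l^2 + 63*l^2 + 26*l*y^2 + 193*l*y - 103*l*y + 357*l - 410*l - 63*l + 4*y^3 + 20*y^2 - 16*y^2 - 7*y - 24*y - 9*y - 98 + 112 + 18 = l^2*(14 - 14*y) + l*(26*y^2 + 90*y - 116) + 4*y^3 + 4*y^2 - 40*y + 32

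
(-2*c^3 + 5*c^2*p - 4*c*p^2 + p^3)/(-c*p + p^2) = 2*c^2/p - 3*c + p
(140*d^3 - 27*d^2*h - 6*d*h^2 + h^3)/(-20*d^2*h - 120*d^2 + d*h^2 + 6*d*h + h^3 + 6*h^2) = (-7*d + h)/(h + 6)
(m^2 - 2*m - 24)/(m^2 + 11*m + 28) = (m - 6)/(m + 7)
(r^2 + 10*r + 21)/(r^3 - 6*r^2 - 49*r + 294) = (r + 3)/(r^2 - 13*r + 42)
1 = 1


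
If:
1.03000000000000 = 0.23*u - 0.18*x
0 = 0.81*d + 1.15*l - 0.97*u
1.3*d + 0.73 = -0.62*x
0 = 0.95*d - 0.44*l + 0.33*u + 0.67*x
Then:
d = -12.08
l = 28.22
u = 23.37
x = 24.15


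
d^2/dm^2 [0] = 0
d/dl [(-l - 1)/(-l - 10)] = 9/(l + 10)^2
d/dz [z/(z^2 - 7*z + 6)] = (6 - z^2)/(z^4 - 14*z^3 + 61*z^2 - 84*z + 36)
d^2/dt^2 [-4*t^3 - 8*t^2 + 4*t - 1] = -24*t - 16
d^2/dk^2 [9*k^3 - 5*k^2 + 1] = 54*k - 10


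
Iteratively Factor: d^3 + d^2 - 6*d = (d + 3)*(d^2 - 2*d) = d*(d + 3)*(d - 2)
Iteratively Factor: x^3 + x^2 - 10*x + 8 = (x + 4)*(x^2 - 3*x + 2) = (x - 1)*(x + 4)*(x - 2)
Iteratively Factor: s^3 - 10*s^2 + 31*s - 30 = (s - 3)*(s^2 - 7*s + 10) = (s - 3)*(s - 2)*(s - 5)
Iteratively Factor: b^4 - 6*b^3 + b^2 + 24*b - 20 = (b + 2)*(b^3 - 8*b^2 + 17*b - 10) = (b - 2)*(b + 2)*(b^2 - 6*b + 5) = (b - 2)*(b - 1)*(b + 2)*(b - 5)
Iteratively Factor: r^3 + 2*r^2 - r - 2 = (r + 2)*(r^2 - 1) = (r + 1)*(r + 2)*(r - 1)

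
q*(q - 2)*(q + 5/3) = q^3 - q^2/3 - 10*q/3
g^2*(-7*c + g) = -7*c*g^2 + g^3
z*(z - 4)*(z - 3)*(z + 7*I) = z^4 - 7*z^3 + 7*I*z^3 + 12*z^2 - 49*I*z^2 + 84*I*z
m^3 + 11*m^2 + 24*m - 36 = (m - 1)*(m + 6)^2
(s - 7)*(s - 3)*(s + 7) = s^3 - 3*s^2 - 49*s + 147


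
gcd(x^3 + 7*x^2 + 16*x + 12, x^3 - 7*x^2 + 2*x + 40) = x + 2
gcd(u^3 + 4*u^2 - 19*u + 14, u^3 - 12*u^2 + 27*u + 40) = 1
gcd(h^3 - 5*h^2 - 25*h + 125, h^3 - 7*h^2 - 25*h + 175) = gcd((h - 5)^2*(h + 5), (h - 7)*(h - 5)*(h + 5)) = h^2 - 25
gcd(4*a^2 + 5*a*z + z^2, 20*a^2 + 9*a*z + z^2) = 4*a + z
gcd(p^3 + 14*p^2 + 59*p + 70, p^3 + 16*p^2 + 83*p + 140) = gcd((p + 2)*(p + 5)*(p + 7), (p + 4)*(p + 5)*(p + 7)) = p^2 + 12*p + 35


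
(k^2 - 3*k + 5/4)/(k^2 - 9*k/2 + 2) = (k - 5/2)/(k - 4)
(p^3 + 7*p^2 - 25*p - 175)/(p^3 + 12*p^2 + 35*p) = (p - 5)/p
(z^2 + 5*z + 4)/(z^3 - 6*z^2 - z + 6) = (z + 4)/(z^2 - 7*z + 6)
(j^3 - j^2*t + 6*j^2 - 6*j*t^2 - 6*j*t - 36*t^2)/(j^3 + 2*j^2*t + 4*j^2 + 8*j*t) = (j^2 - 3*j*t + 6*j - 18*t)/(j*(j + 4))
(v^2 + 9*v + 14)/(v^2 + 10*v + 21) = (v + 2)/(v + 3)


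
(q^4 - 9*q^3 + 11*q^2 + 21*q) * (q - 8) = q^5 - 17*q^4 + 83*q^3 - 67*q^2 - 168*q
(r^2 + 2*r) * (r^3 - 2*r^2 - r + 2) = r^5 - 5*r^3 + 4*r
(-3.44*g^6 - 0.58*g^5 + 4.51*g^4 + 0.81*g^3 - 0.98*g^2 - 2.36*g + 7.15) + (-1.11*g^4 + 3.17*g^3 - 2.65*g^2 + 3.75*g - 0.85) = -3.44*g^6 - 0.58*g^5 + 3.4*g^4 + 3.98*g^3 - 3.63*g^2 + 1.39*g + 6.3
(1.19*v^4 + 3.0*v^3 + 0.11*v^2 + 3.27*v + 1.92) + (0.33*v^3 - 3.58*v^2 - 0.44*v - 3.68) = 1.19*v^4 + 3.33*v^3 - 3.47*v^2 + 2.83*v - 1.76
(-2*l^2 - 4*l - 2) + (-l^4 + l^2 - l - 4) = -l^4 - l^2 - 5*l - 6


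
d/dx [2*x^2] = 4*x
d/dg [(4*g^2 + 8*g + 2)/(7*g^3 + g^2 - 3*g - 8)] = 2*(-14*g^4 - 56*g^3 - 31*g^2 - 34*g - 29)/(49*g^6 + 14*g^5 - 41*g^4 - 118*g^3 - 7*g^2 + 48*g + 64)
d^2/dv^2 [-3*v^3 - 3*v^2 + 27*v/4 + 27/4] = -18*v - 6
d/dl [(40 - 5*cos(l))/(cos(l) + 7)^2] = 5*(23 - cos(l))*sin(l)/(cos(l) + 7)^3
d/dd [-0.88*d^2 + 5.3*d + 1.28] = 5.3 - 1.76*d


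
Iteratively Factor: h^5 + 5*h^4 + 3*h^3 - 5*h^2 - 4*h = (h + 4)*(h^4 + h^3 - h^2 - h) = (h + 1)*(h + 4)*(h^3 - h) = h*(h + 1)*(h + 4)*(h^2 - 1) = h*(h - 1)*(h + 1)*(h + 4)*(h + 1)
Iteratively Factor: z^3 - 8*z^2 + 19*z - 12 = (z - 3)*(z^2 - 5*z + 4) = (z - 4)*(z - 3)*(z - 1)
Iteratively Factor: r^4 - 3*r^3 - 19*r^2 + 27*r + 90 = (r - 3)*(r^3 - 19*r - 30) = (r - 3)*(r + 2)*(r^2 - 2*r - 15) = (r - 5)*(r - 3)*(r + 2)*(r + 3)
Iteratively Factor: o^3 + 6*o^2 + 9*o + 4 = (o + 1)*(o^2 + 5*o + 4) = (o + 1)*(o + 4)*(o + 1)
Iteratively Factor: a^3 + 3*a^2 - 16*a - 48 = (a + 4)*(a^2 - a - 12) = (a + 3)*(a + 4)*(a - 4)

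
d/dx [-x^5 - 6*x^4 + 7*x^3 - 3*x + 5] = -5*x^4 - 24*x^3 + 21*x^2 - 3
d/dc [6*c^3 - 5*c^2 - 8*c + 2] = 18*c^2 - 10*c - 8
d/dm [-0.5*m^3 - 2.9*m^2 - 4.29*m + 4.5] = -1.5*m^2 - 5.8*m - 4.29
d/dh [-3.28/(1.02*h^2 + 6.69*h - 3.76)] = (6.6912*h + 21.9432)/(1.02*h^2 + 6.69*h - 3.76)^2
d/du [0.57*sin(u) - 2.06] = 0.57*cos(u)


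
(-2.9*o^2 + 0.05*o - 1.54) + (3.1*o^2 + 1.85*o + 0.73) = 0.2*o^2 + 1.9*o - 0.81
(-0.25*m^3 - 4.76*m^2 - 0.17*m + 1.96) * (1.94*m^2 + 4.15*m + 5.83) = -0.485*m^5 - 10.2719*m^4 - 21.5413*m^3 - 24.6539*m^2 + 7.1429*m + 11.4268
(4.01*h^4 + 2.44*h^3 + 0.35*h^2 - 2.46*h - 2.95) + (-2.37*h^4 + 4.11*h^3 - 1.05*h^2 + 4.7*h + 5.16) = 1.64*h^4 + 6.55*h^3 - 0.7*h^2 + 2.24*h + 2.21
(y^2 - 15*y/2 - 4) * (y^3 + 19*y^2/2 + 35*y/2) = y^5 + 2*y^4 - 231*y^3/4 - 677*y^2/4 - 70*y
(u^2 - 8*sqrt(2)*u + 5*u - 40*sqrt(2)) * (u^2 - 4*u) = u^4 - 8*sqrt(2)*u^3 + u^3 - 20*u^2 - 8*sqrt(2)*u^2 + 160*sqrt(2)*u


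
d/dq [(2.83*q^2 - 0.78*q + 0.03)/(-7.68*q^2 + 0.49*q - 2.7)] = (-4.6037*q^2 - 14.8212*q + 2.0913)/(58.9824*q^4 - 7.5264*q^3 + 41.7121*q^2 - 2.646*q + 7.29)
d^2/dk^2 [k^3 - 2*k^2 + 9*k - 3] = 6*k - 4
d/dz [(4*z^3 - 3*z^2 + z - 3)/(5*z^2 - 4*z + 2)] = (20*z^4 - 32*z^3 + 31*z^2 + 18*z - 10)/(25*z^4 - 40*z^3 + 36*z^2 - 16*z + 4)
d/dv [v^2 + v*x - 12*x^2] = 2*v + x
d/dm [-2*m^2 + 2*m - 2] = 2 - 4*m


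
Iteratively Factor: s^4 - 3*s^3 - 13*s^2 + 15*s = (s - 1)*(s^3 - 2*s^2 - 15*s) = (s - 5)*(s - 1)*(s^2 + 3*s) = s*(s - 5)*(s - 1)*(s + 3)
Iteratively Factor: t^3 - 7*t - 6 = (t - 3)*(t^2 + 3*t + 2) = (t - 3)*(t + 2)*(t + 1)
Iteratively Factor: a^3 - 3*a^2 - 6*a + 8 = (a - 1)*(a^2 - 2*a - 8) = (a - 1)*(a + 2)*(a - 4)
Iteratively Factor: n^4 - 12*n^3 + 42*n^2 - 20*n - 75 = (n - 3)*(n^3 - 9*n^2 + 15*n + 25) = (n - 5)*(n - 3)*(n^2 - 4*n - 5) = (n - 5)^2*(n - 3)*(n + 1)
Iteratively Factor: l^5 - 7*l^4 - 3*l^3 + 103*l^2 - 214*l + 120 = (l - 2)*(l^4 - 5*l^3 - 13*l^2 + 77*l - 60) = (l - 3)*(l - 2)*(l^3 - 2*l^2 - 19*l + 20) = (l - 3)*(l - 2)*(l - 1)*(l^2 - l - 20) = (l - 3)*(l - 2)*(l - 1)*(l + 4)*(l - 5)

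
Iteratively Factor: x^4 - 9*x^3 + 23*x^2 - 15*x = (x - 5)*(x^3 - 4*x^2 + 3*x) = (x - 5)*(x - 1)*(x^2 - 3*x) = (x - 5)*(x - 3)*(x - 1)*(x)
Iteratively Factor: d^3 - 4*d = (d + 2)*(d^2 - 2*d) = d*(d + 2)*(d - 2)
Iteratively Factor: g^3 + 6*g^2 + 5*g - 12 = (g + 3)*(g^2 + 3*g - 4) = (g + 3)*(g + 4)*(g - 1)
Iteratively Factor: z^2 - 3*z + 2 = (z - 1)*(z - 2)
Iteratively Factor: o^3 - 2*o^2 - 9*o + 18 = (o - 3)*(o^2 + o - 6) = (o - 3)*(o + 3)*(o - 2)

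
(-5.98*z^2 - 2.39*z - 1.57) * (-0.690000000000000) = 4.1262*z^2 + 1.6491*z + 1.0833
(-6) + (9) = 3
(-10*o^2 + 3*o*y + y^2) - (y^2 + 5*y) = -10*o^2 + 3*o*y - 5*y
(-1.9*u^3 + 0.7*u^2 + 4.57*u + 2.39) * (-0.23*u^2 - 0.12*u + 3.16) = 0.437*u^5 + 0.067*u^4 - 7.1391*u^3 + 1.1139*u^2 + 14.1544*u + 7.5524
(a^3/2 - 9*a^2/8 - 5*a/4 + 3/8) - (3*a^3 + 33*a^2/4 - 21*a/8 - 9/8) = -5*a^3/2 - 75*a^2/8 + 11*a/8 + 3/2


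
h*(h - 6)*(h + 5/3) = h^3 - 13*h^2/3 - 10*h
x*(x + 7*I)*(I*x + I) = I*x^3 - 7*x^2 + I*x^2 - 7*x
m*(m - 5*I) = m^2 - 5*I*m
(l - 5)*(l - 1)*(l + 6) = l^3 - 31*l + 30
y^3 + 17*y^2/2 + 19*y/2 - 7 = (y - 1/2)*(y + 2)*(y + 7)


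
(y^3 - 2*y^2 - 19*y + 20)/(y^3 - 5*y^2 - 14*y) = (-y^3 + 2*y^2 + 19*y - 20)/(y*(-y^2 + 5*y + 14))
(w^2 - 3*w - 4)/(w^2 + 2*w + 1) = (w - 4)/(w + 1)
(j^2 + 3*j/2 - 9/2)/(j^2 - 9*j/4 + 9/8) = 4*(j + 3)/(4*j - 3)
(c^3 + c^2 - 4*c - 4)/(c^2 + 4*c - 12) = (c^2 + 3*c + 2)/(c + 6)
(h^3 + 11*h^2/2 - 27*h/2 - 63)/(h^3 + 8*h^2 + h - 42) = (h^2 + 5*h/2 - 21)/(h^2 + 5*h - 14)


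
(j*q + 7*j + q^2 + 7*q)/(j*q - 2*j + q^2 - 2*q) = (q + 7)/(q - 2)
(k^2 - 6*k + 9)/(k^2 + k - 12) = (k - 3)/(k + 4)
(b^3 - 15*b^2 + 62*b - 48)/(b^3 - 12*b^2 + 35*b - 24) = (b - 6)/(b - 3)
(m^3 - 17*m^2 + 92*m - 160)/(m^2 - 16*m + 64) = (m^2 - 9*m + 20)/(m - 8)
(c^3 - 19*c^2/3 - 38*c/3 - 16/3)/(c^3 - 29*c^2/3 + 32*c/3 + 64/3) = (3*c + 2)/(3*c - 8)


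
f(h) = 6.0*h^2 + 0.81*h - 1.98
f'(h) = 12.0*h + 0.81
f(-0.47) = -1.04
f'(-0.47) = -4.83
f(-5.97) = 207.03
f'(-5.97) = -70.83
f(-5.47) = 173.11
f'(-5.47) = -64.83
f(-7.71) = 348.44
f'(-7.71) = -91.71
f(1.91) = 21.46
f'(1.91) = 23.73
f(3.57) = 77.38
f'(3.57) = 43.65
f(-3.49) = 68.27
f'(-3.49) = -41.07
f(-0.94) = 2.56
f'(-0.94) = -10.47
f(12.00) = 871.74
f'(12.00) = 144.81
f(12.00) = 871.74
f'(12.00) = 144.81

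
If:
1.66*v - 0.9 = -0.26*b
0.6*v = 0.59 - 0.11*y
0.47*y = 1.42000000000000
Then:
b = 0.72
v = 0.43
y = 3.02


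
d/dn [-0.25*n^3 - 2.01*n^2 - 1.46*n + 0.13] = -0.75*n^2 - 4.02*n - 1.46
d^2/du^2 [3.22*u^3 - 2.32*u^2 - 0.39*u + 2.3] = 19.32*u - 4.64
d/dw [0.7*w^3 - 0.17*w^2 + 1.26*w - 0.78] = 2.1*w^2 - 0.34*w + 1.26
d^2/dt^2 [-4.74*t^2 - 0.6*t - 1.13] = -9.48000000000000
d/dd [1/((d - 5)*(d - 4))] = (9 - 2*d)/(d^4 - 18*d^3 + 121*d^2 - 360*d + 400)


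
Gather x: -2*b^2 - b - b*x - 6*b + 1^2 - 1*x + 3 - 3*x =-2*b^2 - 7*b + x*(-b - 4) + 4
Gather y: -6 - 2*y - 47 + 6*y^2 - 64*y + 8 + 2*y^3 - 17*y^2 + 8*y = 2*y^3 - 11*y^2 - 58*y - 45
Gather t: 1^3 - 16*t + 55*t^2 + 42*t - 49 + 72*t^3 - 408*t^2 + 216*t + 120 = 72*t^3 - 353*t^2 + 242*t + 72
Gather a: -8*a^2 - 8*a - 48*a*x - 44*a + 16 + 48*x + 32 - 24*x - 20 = -8*a^2 + a*(-48*x - 52) + 24*x + 28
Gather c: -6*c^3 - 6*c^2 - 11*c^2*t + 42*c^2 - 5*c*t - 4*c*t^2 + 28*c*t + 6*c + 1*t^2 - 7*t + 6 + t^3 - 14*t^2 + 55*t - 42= -6*c^3 + c^2*(36 - 11*t) + c*(-4*t^2 + 23*t + 6) + t^3 - 13*t^2 + 48*t - 36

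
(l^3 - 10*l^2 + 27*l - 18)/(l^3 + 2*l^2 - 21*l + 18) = (l - 6)/(l + 6)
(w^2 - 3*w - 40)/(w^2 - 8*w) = (w + 5)/w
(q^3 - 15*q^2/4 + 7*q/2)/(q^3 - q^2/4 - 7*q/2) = (4*q - 7)/(4*q + 7)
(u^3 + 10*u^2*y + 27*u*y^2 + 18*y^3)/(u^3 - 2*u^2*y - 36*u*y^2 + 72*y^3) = (u^2 + 4*u*y + 3*y^2)/(u^2 - 8*u*y + 12*y^2)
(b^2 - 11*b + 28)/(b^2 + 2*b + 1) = (b^2 - 11*b + 28)/(b^2 + 2*b + 1)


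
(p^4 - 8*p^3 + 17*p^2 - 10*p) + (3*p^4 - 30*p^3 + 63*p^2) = 4*p^4 - 38*p^3 + 80*p^2 - 10*p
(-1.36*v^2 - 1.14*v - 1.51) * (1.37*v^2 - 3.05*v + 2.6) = -1.8632*v^4 + 2.5862*v^3 - 2.1277*v^2 + 1.6415*v - 3.926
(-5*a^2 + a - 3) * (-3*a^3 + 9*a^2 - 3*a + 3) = 15*a^5 - 48*a^4 + 33*a^3 - 45*a^2 + 12*a - 9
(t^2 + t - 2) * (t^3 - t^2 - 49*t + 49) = t^5 - 52*t^3 + 2*t^2 + 147*t - 98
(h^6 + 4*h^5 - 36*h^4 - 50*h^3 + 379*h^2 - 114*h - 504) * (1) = h^6 + 4*h^5 - 36*h^4 - 50*h^3 + 379*h^2 - 114*h - 504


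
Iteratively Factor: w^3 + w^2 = (w + 1)*(w^2) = w*(w + 1)*(w)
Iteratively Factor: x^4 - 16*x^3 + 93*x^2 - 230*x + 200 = (x - 4)*(x^3 - 12*x^2 + 45*x - 50) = (x - 5)*(x - 4)*(x^2 - 7*x + 10) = (x - 5)^2*(x - 4)*(x - 2)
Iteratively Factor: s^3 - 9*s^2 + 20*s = (s - 5)*(s^2 - 4*s) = s*(s - 5)*(s - 4)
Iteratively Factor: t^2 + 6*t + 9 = (t + 3)*(t + 3)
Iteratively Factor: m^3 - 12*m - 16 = (m + 2)*(m^2 - 2*m - 8) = (m - 4)*(m + 2)*(m + 2)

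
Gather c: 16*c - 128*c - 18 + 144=126 - 112*c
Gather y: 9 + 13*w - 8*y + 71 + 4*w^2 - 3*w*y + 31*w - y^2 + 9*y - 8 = 4*w^2 + 44*w - y^2 + y*(1 - 3*w) + 72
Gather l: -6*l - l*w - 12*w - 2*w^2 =l*(-w - 6) - 2*w^2 - 12*w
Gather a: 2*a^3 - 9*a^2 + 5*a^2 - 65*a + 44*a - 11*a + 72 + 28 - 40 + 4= 2*a^3 - 4*a^2 - 32*a + 64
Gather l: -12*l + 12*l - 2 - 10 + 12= 0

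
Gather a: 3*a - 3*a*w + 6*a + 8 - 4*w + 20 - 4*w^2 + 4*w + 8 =a*(9 - 3*w) - 4*w^2 + 36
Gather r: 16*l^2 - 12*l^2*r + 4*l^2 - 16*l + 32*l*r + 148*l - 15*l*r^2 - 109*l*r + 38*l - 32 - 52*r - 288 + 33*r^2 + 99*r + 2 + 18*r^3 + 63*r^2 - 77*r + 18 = 20*l^2 + 170*l + 18*r^3 + r^2*(96 - 15*l) + r*(-12*l^2 - 77*l - 30) - 300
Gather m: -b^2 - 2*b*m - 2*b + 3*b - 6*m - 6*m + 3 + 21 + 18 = -b^2 + b + m*(-2*b - 12) + 42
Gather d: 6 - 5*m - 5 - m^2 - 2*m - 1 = -m^2 - 7*m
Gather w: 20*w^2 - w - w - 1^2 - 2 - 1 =20*w^2 - 2*w - 4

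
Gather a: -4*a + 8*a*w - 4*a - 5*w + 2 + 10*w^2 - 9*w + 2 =a*(8*w - 8) + 10*w^2 - 14*w + 4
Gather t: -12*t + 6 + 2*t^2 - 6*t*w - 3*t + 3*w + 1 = 2*t^2 + t*(-6*w - 15) + 3*w + 7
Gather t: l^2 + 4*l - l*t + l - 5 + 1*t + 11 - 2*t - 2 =l^2 + 5*l + t*(-l - 1) + 4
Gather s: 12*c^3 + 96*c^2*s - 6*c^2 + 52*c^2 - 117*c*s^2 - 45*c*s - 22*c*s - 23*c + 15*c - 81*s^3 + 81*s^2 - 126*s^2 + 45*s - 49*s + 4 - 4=12*c^3 + 46*c^2 - 8*c - 81*s^3 + s^2*(-117*c - 45) + s*(96*c^2 - 67*c - 4)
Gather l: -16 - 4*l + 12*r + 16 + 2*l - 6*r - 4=-2*l + 6*r - 4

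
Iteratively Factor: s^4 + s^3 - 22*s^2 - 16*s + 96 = (s - 2)*(s^3 + 3*s^2 - 16*s - 48) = (s - 2)*(s + 3)*(s^2 - 16) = (s - 2)*(s + 3)*(s + 4)*(s - 4)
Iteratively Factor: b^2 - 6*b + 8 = (b - 2)*(b - 4)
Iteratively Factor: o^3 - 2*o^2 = (o)*(o^2 - 2*o) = o^2*(o - 2)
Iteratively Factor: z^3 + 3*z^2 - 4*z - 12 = (z - 2)*(z^2 + 5*z + 6) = (z - 2)*(z + 3)*(z + 2)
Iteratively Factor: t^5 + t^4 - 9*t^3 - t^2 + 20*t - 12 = (t - 1)*(t^4 + 2*t^3 - 7*t^2 - 8*t + 12) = (t - 1)*(t + 3)*(t^3 - t^2 - 4*t + 4) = (t - 1)^2*(t + 3)*(t^2 - 4) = (t - 1)^2*(t + 2)*(t + 3)*(t - 2)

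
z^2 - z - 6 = (z - 3)*(z + 2)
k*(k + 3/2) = k^2 + 3*k/2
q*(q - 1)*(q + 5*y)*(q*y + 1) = q^4*y + 5*q^3*y^2 - q^3*y + q^3 - 5*q^2*y^2 + 5*q^2*y - q^2 - 5*q*y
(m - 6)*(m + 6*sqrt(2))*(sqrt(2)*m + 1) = sqrt(2)*m^3 - 6*sqrt(2)*m^2 + 13*m^2 - 78*m + 6*sqrt(2)*m - 36*sqrt(2)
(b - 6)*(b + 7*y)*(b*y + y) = b^3*y + 7*b^2*y^2 - 5*b^2*y - 35*b*y^2 - 6*b*y - 42*y^2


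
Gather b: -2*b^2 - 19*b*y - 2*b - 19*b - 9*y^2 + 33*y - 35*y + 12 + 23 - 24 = -2*b^2 + b*(-19*y - 21) - 9*y^2 - 2*y + 11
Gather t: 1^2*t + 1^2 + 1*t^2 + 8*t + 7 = t^2 + 9*t + 8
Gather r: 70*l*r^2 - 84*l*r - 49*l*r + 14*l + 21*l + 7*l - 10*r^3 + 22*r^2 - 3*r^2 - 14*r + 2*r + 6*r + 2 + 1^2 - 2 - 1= 42*l - 10*r^3 + r^2*(70*l + 19) + r*(-133*l - 6)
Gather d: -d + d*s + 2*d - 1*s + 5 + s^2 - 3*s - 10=d*(s + 1) + s^2 - 4*s - 5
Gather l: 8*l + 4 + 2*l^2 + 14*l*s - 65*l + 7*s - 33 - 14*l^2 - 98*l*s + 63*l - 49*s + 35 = -12*l^2 + l*(6 - 84*s) - 42*s + 6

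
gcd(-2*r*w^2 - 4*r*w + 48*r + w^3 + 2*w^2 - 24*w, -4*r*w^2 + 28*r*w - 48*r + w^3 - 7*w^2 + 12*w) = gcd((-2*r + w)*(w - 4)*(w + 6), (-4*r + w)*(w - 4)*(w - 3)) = w - 4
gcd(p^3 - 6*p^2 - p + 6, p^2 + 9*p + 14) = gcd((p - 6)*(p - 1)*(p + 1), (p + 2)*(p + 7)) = 1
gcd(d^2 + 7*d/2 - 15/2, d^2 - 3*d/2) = d - 3/2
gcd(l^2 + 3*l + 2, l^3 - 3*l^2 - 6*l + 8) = l + 2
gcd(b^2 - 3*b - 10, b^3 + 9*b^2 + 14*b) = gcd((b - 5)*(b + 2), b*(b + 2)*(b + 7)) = b + 2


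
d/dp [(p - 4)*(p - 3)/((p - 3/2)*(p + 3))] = 2*(17*p^2 - 66*p + 27)/(4*p^4 + 12*p^3 - 27*p^2 - 54*p + 81)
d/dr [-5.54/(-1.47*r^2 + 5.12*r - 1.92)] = (28.3648 - 16.2876*r)/(1.47*r^2 - 5.12*r + 1.92)^2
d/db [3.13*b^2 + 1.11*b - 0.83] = 6.26*b + 1.11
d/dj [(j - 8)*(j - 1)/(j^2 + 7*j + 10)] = 2*(8*j^2 + 2*j - 73)/(j^4 + 14*j^3 + 69*j^2 + 140*j + 100)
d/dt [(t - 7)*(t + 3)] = 2*t - 4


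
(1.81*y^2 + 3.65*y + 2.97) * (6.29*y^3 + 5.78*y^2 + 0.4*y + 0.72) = 11.3849*y^5 + 33.4203*y^4 + 40.5023*y^3 + 19.9298*y^2 + 3.816*y + 2.1384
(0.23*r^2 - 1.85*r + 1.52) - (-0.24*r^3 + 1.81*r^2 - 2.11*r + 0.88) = 0.24*r^3 - 1.58*r^2 + 0.26*r + 0.64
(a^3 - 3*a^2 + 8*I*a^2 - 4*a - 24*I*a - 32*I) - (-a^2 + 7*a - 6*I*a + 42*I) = a^3 - 2*a^2 + 8*I*a^2 - 11*a - 18*I*a - 74*I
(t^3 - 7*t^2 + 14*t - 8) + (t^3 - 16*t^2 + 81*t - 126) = 2*t^3 - 23*t^2 + 95*t - 134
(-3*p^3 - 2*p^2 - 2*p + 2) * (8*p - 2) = -24*p^4 - 10*p^3 - 12*p^2 + 20*p - 4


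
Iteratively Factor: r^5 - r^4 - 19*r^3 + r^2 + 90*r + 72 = (r - 4)*(r^4 + 3*r^3 - 7*r^2 - 27*r - 18) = (r - 4)*(r + 1)*(r^3 + 2*r^2 - 9*r - 18) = (r - 4)*(r - 3)*(r + 1)*(r^2 + 5*r + 6) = (r - 4)*(r - 3)*(r + 1)*(r + 3)*(r + 2)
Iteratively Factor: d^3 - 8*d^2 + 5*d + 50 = (d + 2)*(d^2 - 10*d + 25) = (d - 5)*(d + 2)*(d - 5)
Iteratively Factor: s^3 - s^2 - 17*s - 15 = (s - 5)*(s^2 + 4*s + 3) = (s - 5)*(s + 1)*(s + 3)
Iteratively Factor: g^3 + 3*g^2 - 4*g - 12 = (g + 3)*(g^2 - 4) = (g + 2)*(g + 3)*(g - 2)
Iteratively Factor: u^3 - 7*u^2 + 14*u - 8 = (u - 1)*(u^2 - 6*u + 8) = (u - 2)*(u - 1)*(u - 4)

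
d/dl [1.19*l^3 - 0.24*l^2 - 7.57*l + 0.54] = 3.57*l^2 - 0.48*l - 7.57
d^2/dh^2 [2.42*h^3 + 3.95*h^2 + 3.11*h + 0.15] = 14.52*h + 7.9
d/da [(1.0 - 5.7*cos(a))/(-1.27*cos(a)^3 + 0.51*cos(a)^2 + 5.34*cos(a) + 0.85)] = (14.478*cos(a)^3 - 6.717*cos(a)^2 + 1.02*cos(a) + 10.185)*sin(a)/(1.6129*cos(a)^6 - 1.2954*cos(a)^5 - 13.3035*cos(a)^4 + 3.2878*cos(a)^3 + 29.3826*cos(a)^2 + 9.078*cos(a) + 0.7225)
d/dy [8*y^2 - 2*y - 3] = 16*y - 2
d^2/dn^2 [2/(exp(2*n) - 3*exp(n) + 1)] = 2*((3 - 4*exp(n))*(exp(2*n) - 3*exp(n) + 1) + 2*(2*exp(n) - 3)^2*exp(n))*exp(n)/(exp(2*n) - 3*exp(n) + 1)^3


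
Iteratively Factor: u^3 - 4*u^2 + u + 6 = (u + 1)*(u^2 - 5*u + 6) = (u - 3)*(u + 1)*(u - 2)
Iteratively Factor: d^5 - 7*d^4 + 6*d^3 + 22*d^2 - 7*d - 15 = (d - 1)*(d^4 - 6*d^3 + 22*d + 15) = (d - 5)*(d - 1)*(d^3 - d^2 - 5*d - 3) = (d - 5)*(d - 3)*(d - 1)*(d^2 + 2*d + 1) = (d - 5)*(d - 3)*(d - 1)*(d + 1)*(d + 1)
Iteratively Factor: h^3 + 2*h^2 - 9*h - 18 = (h - 3)*(h^2 + 5*h + 6) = (h - 3)*(h + 2)*(h + 3)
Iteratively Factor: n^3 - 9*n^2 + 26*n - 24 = (n - 3)*(n^2 - 6*n + 8) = (n - 3)*(n - 2)*(n - 4)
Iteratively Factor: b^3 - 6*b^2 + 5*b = (b)*(b^2 - 6*b + 5) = b*(b - 5)*(b - 1)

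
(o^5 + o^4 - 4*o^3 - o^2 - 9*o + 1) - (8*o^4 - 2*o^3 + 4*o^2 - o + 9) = o^5 - 7*o^4 - 2*o^3 - 5*o^2 - 8*o - 8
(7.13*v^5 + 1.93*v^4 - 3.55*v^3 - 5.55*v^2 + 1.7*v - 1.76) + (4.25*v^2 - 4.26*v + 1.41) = 7.13*v^5 + 1.93*v^4 - 3.55*v^3 - 1.3*v^2 - 2.56*v - 0.35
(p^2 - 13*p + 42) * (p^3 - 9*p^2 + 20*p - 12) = p^5 - 22*p^4 + 179*p^3 - 650*p^2 + 996*p - 504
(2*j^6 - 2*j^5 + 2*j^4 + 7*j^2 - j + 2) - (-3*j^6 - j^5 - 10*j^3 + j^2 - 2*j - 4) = 5*j^6 - j^5 + 2*j^4 + 10*j^3 + 6*j^2 + j + 6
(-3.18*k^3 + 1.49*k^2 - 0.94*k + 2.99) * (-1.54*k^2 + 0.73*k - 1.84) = 4.8972*k^5 - 4.616*k^4 + 8.3865*k^3 - 8.0324*k^2 + 3.9123*k - 5.5016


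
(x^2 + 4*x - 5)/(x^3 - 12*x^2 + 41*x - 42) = (x^2 + 4*x - 5)/(x^3 - 12*x^2 + 41*x - 42)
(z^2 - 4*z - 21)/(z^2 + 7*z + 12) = (z - 7)/(z + 4)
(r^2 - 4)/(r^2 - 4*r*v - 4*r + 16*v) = (r^2 - 4)/(r^2 - 4*r*v - 4*r + 16*v)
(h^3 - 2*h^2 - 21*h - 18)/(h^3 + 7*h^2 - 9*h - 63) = (h^2 - 5*h - 6)/(h^2 + 4*h - 21)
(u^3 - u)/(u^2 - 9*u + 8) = u*(u + 1)/(u - 8)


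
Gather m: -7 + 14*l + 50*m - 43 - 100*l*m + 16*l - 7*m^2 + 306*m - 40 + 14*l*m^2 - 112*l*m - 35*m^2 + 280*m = 30*l + m^2*(14*l - 42) + m*(636 - 212*l) - 90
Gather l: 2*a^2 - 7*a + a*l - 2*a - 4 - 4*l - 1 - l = 2*a^2 - 9*a + l*(a - 5) - 5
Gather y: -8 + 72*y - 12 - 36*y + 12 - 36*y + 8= 0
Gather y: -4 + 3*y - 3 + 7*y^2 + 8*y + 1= 7*y^2 + 11*y - 6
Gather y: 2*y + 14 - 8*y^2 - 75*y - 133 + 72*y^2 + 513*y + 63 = 64*y^2 + 440*y - 56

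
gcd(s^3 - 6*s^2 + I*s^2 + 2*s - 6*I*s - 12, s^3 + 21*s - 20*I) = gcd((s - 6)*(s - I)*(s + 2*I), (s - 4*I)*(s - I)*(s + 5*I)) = s - I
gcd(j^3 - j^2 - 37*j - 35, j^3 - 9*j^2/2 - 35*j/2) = j - 7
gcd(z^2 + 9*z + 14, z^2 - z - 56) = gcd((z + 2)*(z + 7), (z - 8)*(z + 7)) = z + 7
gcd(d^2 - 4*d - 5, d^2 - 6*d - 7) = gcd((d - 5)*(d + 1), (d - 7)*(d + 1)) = d + 1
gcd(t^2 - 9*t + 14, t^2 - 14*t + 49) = t - 7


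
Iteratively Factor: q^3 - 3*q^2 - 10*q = (q - 5)*(q^2 + 2*q) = q*(q - 5)*(q + 2)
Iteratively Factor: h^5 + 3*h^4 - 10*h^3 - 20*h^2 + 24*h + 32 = (h - 2)*(h^4 + 5*h^3 - 20*h - 16) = (h - 2)^2*(h^3 + 7*h^2 + 14*h + 8) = (h - 2)^2*(h + 4)*(h^2 + 3*h + 2) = (h - 2)^2*(h + 2)*(h + 4)*(h + 1)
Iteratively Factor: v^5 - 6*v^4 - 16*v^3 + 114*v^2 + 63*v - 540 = (v - 4)*(v^4 - 2*v^3 - 24*v^2 + 18*v + 135) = (v - 4)*(v - 3)*(v^3 + v^2 - 21*v - 45) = (v - 4)*(v - 3)*(v + 3)*(v^2 - 2*v - 15) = (v - 5)*(v - 4)*(v - 3)*(v + 3)*(v + 3)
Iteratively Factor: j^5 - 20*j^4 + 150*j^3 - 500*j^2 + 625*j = (j - 5)*(j^4 - 15*j^3 + 75*j^2 - 125*j) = (j - 5)^2*(j^3 - 10*j^2 + 25*j) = j*(j - 5)^2*(j^2 - 10*j + 25) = j*(j - 5)^3*(j - 5)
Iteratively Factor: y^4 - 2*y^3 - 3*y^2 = (y + 1)*(y^3 - 3*y^2) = (y - 3)*(y + 1)*(y^2) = y*(y - 3)*(y + 1)*(y)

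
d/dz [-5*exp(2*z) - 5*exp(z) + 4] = (-10*exp(z) - 5)*exp(z)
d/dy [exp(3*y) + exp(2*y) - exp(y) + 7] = (3*exp(2*y) + 2*exp(y) - 1)*exp(y)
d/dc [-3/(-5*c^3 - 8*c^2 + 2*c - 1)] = 3*(-15*c^2 - 16*c + 2)/(5*c^3 + 8*c^2 - 2*c + 1)^2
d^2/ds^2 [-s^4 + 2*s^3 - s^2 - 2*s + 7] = -12*s^2 + 12*s - 2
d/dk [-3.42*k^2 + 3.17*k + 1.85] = 3.17 - 6.84*k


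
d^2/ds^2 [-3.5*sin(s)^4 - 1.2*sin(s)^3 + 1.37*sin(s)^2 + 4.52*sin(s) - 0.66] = 56.0*sin(s)^4 + 10.8*sin(s)^3 - 47.48*sin(s)^2 - 11.72*sin(s) + 2.74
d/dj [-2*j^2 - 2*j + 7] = -4*j - 2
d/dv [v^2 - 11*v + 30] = 2*v - 11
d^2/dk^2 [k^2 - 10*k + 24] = 2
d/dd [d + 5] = 1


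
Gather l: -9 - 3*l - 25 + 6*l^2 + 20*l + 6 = 6*l^2 + 17*l - 28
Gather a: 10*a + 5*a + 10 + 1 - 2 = 15*a + 9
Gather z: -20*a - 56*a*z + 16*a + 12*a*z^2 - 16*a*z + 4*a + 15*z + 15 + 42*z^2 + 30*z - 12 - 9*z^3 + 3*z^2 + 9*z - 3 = -9*z^3 + z^2*(12*a + 45) + z*(54 - 72*a)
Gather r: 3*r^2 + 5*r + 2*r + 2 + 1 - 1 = 3*r^2 + 7*r + 2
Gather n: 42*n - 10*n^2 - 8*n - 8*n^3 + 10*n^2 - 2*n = -8*n^3 + 32*n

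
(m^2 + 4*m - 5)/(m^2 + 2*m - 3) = (m + 5)/(m + 3)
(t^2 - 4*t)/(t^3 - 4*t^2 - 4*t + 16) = t/(t^2 - 4)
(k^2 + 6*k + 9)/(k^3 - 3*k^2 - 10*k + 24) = (k + 3)/(k^2 - 6*k + 8)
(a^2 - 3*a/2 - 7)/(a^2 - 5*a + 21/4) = 2*(a + 2)/(2*a - 3)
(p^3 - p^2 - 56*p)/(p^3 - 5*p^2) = (p^2 - p - 56)/(p*(p - 5))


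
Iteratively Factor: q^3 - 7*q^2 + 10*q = (q - 5)*(q^2 - 2*q) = (q - 5)*(q - 2)*(q)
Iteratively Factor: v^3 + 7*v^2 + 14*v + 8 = (v + 1)*(v^2 + 6*v + 8) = (v + 1)*(v + 2)*(v + 4)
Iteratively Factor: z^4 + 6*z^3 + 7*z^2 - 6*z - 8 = (z + 2)*(z^3 + 4*z^2 - z - 4) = (z - 1)*(z + 2)*(z^2 + 5*z + 4) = (z - 1)*(z + 1)*(z + 2)*(z + 4)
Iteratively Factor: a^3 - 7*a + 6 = (a - 1)*(a^2 + a - 6) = (a - 2)*(a - 1)*(a + 3)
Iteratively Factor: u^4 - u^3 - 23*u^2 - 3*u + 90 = (u + 3)*(u^3 - 4*u^2 - 11*u + 30) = (u + 3)^2*(u^2 - 7*u + 10) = (u - 5)*(u + 3)^2*(u - 2)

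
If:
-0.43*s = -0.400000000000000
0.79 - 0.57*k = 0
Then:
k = 1.39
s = 0.93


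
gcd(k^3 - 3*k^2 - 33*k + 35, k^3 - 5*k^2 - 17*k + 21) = k^2 - 8*k + 7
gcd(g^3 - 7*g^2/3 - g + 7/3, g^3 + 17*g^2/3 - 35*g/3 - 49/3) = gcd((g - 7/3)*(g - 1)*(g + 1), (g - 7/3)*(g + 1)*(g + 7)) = g^2 - 4*g/3 - 7/3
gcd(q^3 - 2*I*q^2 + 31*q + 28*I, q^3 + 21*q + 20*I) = q^2 + 5*I*q - 4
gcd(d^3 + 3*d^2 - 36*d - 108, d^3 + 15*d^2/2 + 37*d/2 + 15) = d + 3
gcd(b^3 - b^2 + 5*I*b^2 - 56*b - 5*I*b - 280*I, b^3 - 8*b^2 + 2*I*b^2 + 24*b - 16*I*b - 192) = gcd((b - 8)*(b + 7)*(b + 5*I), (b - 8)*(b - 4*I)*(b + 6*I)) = b - 8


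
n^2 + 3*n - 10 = (n - 2)*(n + 5)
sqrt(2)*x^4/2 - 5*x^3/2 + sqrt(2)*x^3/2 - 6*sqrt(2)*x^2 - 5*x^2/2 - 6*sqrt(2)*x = x*(x - 4*sqrt(2))*(x + 3*sqrt(2)/2)*(sqrt(2)*x/2 + sqrt(2)/2)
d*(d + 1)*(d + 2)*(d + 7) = d^4 + 10*d^3 + 23*d^2 + 14*d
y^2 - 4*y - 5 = (y - 5)*(y + 1)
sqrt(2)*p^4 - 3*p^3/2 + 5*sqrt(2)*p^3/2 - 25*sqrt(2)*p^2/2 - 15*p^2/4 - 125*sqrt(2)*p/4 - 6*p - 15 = (p + 5/2)*(p - 3*sqrt(2))*(p + 2*sqrt(2))*(sqrt(2)*p + 1/2)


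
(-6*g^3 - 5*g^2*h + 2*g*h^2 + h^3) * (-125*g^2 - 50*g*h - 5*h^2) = 750*g^5 + 925*g^4*h + 30*g^3*h^2 - 200*g^2*h^3 - 60*g*h^4 - 5*h^5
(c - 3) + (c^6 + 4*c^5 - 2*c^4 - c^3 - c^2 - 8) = c^6 + 4*c^5 - 2*c^4 - c^3 - c^2 + c - 11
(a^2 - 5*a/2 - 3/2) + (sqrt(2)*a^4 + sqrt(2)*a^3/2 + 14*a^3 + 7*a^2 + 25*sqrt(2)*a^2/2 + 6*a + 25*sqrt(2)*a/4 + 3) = sqrt(2)*a^4 + sqrt(2)*a^3/2 + 14*a^3 + 8*a^2 + 25*sqrt(2)*a^2/2 + 7*a/2 + 25*sqrt(2)*a/4 + 3/2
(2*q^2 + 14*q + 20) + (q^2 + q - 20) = 3*q^2 + 15*q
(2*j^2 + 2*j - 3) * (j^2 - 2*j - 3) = 2*j^4 - 2*j^3 - 13*j^2 + 9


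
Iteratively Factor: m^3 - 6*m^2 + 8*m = (m - 2)*(m^2 - 4*m) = m*(m - 2)*(m - 4)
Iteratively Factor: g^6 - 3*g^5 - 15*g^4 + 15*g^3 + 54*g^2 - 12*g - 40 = (g - 5)*(g^5 + 2*g^4 - 5*g^3 - 10*g^2 + 4*g + 8) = (g - 5)*(g + 2)*(g^4 - 5*g^2 + 4) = (g - 5)*(g - 1)*(g + 2)*(g^3 + g^2 - 4*g - 4) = (g - 5)*(g - 1)*(g + 2)^2*(g^2 - g - 2) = (g - 5)*(g - 2)*(g - 1)*(g + 2)^2*(g + 1)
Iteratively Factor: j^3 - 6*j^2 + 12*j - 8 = (j - 2)*(j^2 - 4*j + 4) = (j - 2)^2*(j - 2)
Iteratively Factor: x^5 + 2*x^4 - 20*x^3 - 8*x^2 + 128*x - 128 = (x - 2)*(x^4 + 4*x^3 - 12*x^2 - 32*x + 64) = (x - 2)^2*(x^3 + 6*x^2 - 32) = (x - 2)^2*(x + 4)*(x^2 + 2*x - 8) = (x - 2)^3*(x + 4)*(x + 4)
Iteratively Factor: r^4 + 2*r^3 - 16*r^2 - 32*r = (r)*(r^3 + 2*r^2 - 16*r - 32) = r*(r + 2)*(r^2 - 16) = r*(r - 4)*(r + 2)*(r + 4)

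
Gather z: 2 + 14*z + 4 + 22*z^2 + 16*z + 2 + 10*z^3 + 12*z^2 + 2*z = 10*z^3 + 34*z^2 + 32*z + 8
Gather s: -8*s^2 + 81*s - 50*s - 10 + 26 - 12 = -8*s^2 + 31*s + 4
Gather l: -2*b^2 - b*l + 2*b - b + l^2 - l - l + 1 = -2*b^2 + b + l^2 + l*(-b - 2) + 1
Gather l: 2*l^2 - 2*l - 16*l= 2*l^2 - 18*l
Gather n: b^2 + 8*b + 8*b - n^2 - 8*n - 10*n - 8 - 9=b^2 + 16*b - n^2 - 18*n - 17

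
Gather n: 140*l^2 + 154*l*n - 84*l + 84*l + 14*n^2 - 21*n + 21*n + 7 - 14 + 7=140*l^2 + 154*l*n + 14*n^2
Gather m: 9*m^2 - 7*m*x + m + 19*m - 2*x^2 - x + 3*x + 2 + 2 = 9*m^2 + m*(20 - 7*x) - 2*x^2 + 2*x + 4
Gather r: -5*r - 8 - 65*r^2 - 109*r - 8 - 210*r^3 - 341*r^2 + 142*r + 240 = -210*r^3 - 406*r^2 + 28*r + 224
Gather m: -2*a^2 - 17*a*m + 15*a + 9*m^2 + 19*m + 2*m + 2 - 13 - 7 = -2*a^2 + 15*a + 9*m^2 + m*(21 - 17*a) - 18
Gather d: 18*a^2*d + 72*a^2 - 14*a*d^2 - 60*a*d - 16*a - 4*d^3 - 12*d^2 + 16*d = 72*a^2 - 16*a - 4*d^3 + d^2*(-14*a - 12) + d*(18*a^2 - 60*a + 16)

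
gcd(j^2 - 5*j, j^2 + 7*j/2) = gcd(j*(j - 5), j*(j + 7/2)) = j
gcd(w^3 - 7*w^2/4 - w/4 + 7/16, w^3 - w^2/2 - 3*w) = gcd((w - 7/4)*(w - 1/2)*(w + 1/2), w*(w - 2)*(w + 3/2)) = 1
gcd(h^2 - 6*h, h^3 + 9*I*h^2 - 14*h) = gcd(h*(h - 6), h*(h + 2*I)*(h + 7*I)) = h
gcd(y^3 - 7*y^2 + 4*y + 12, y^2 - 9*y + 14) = y - 2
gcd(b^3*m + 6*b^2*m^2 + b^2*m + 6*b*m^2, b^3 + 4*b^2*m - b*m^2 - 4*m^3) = 1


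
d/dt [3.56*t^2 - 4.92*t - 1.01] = 7.12*t - 4.92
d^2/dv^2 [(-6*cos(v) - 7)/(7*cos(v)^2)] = (-15*cos(v) + 28*cos(2*v) + 3*cos(3*v) - 56)/(14*cos(v)^4)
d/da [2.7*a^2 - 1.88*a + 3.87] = 5.4*a - 1.88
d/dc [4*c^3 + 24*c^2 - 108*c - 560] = 12*c^2 + 48*c - 108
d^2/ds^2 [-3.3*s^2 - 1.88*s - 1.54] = -6.60000000000000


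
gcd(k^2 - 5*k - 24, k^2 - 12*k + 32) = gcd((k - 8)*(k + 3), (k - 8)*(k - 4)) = k - 8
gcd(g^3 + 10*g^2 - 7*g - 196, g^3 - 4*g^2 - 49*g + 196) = g^2 + 3*g - 28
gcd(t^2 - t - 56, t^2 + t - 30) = 1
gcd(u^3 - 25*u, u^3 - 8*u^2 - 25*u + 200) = u^2 - 25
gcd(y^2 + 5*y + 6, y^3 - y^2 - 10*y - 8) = y + 2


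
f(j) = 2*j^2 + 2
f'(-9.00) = -36.00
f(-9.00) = 164.00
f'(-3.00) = -12.00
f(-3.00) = 20.00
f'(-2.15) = -8.60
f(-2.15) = 11.24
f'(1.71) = 6.84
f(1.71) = 7.85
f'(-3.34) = -13.36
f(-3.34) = 24.31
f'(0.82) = 3.28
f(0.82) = 3.34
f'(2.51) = 10.04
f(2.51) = 14.60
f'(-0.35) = -1.40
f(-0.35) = 2.24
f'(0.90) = 3.60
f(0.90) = 3.62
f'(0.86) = 3.44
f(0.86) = 3.48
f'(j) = 4*j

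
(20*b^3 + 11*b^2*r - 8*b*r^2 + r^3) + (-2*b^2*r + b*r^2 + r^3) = 20*b^3 + 9*b^2*r - 7*b*r^2 + 2*r^3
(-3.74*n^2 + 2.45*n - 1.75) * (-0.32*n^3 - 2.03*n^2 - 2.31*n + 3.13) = 1.1968*n^5 + 6.8082*n^4 + 4.2259*n^3 - 13.8132*n^2 + 11.711*n - 5.4775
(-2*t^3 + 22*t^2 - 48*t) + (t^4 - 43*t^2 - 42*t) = t^4 - 2*t^3 - 21*t^2 - 90*t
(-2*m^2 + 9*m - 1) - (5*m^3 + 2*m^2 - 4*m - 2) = -5*m^3 - 4*m^2 + 13*m + 1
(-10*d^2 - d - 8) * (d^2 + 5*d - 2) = -10*d^4 - 51*d^3 + 7*d^2 - 38*d + 16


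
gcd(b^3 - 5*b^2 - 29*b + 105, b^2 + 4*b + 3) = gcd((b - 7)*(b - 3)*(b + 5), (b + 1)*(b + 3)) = 1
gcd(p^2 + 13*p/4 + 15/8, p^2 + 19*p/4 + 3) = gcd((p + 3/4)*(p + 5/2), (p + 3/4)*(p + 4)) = p + 3/4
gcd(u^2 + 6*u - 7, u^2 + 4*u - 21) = u + 7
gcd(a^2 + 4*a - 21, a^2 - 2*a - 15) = 1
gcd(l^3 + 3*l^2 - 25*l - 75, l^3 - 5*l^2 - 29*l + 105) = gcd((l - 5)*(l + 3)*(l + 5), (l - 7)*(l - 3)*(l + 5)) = l + 5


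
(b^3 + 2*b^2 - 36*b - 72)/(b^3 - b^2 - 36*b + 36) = (b + 2)/(b - 1)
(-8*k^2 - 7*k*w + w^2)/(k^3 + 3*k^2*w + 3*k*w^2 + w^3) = (-8*k + w)/(k^2 + 2*k*w + w^2)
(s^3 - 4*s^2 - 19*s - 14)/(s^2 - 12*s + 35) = (s^2 + 3*s + 2)/(s - 5)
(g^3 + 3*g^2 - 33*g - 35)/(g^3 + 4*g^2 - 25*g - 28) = (g - 5)/(g - 4)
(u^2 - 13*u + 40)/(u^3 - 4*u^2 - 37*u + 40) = (u - 5)/(u^2 + 4*u - 5)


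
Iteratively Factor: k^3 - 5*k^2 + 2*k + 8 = (k - 2)*(k^2 - 3*k - 4) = (k - 2)*(k + 1)*(k - 4)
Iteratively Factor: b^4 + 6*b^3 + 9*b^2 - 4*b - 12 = (b - 1)*(b^3 + 7*b^2 + 16*b + 12) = (b - 1)*(b + 2)*(b^2 + 5*b + 6) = (b - 1)*(b + 2)^2*(b + 3)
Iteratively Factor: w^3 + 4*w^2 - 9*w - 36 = (w + 4)*(w^2 - 9) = (w - 3)*(w + 4)*(w + 3)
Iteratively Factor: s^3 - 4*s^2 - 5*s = (s + 1)*(s^2 - 5*s) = s*(s + 1)*(s - 5)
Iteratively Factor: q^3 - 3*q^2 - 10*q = (q - 5)*(q^2 + 2*q) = (q - 5)*(q + 2)*(q)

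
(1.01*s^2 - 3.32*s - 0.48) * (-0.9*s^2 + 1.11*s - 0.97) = -0.909*s^4 + 4.1091*s^3 - 4.2329*s^2 + 2.6876*s + 0.4656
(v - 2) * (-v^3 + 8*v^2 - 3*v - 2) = -v^4 + 10*v^3 - 19*v^2 + 4*v + 4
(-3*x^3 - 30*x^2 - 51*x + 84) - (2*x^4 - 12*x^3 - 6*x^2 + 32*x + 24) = -2*x^4 + 9*x^3 - 24*x^2 - 83*x + 60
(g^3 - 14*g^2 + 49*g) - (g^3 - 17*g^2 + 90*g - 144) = 3*g^2 - 41*g + 144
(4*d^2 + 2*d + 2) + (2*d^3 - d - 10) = 2*d^3 + 4*d^2 + d - 8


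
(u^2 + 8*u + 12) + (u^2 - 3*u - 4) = 2*u^2 + 5*u + 8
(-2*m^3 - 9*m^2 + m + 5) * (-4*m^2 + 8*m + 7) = 8*m^5 + 20*m^4 - 90*m^3 - 75*m^2 + 47*m + 35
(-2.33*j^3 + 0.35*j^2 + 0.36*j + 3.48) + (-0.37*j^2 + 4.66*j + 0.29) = -2.33*j^3 - 0.02*j^2 + 5.02*j + 3.77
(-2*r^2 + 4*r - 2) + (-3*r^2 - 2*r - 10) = -5*r^2 + 2*r - 12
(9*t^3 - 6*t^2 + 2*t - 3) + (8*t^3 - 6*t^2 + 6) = 17*t^3 - 12*t^2 + 2*t + 3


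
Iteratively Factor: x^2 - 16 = (x + 4)*(x - 4)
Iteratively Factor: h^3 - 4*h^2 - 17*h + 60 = (h + 4)*(h^2 - 8*h + 15) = (h - 3)*(h + 4)*(h - 5)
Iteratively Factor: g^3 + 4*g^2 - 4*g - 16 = (g + 4)*(g^2 - 4) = (g - 2)*(g + 4)*(g + 2)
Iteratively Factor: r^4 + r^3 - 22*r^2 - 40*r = (r + 4)*(r^3 - 3*r^2 - 10*r) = r*(r + 4)*(r^2 - 3*r - 10) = r*(r - 5)*(r + 4)*(r + 2)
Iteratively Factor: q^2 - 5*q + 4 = (q - 1)*(q - 4)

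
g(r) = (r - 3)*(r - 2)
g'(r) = 2*r - 5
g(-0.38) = 8.04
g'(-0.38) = -5.76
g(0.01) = 5.95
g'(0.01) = -4.98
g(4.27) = 2.88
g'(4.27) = 3.54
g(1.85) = 0.17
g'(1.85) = -1.30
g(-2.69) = 26.69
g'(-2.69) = -10.38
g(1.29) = 1.21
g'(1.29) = -2.42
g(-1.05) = 12.35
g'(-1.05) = -7.10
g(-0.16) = 6.83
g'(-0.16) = -5.32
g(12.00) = 90.00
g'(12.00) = 19.00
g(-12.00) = 210.00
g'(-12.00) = -29.00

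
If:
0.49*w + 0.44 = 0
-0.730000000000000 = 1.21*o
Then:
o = -0.60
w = -0.90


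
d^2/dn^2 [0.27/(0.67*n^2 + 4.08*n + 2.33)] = (-0.242406*n^2 - 1.476144*n + 0.27*(1.34*n + 4.08)*(2.68*n + 8.16) - 0.842994)/(0.67*n^2 + 4.08*n + 2.33)^3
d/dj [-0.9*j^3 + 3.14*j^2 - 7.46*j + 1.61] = -2.7*j^2 + 6.28*j - 7.46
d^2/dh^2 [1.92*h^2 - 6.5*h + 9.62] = 3.84000000000000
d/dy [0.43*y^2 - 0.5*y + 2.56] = 0.86*y - 0.5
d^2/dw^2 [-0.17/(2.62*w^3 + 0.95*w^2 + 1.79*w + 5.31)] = ((2.6724*w + 0.323)*(2.62*w^3 + 0.95*w^2 + 1.79*w + 5.31) - 0.17*(7.86*w^2 + 1.9*w + 1.79)*(15.72*w^2 + 3.8*w + 3.58))/(2.62*w^3 + 0.95*w^2 + 1.79*w + 5.31)^3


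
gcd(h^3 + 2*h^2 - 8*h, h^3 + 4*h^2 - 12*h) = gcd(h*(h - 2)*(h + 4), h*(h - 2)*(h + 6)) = h^2 - 2*h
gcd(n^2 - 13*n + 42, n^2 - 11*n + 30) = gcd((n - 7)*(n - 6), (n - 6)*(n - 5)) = n - 6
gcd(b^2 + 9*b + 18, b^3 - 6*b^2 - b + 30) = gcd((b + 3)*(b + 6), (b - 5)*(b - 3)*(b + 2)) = 1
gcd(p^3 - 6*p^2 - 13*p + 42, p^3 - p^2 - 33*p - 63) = p^2 - 4*p - 21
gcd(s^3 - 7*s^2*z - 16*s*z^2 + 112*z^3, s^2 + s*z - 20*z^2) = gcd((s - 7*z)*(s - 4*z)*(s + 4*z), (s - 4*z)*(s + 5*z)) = -s + 4*z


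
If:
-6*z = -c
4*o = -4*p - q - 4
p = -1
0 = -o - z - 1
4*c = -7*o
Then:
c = 42/17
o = -24/17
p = -1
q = 96/17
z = 7/17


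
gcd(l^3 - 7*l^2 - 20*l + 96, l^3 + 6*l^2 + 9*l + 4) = l + 4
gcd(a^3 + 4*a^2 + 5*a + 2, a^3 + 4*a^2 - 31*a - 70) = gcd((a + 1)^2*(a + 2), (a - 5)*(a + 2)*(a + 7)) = a + 2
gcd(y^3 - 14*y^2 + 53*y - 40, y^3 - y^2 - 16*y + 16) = y - 1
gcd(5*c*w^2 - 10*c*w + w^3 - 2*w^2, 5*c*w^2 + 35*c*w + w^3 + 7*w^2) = 5*c*w + w^2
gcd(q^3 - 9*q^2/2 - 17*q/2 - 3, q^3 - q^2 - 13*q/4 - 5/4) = q^2 + 3*q/2 + 1/2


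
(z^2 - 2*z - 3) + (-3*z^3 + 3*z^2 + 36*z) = -3*z^3 + 4*z^2 + 34*z - 3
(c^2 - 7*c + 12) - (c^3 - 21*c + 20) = -c^3 + c^2 + 14*c - 8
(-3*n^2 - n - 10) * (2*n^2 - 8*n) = -6*n^4 + 22*n^3 - 12*n^2 + 80*n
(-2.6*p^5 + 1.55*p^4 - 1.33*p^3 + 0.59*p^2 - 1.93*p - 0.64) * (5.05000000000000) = -13.13*p^5 + 7.8275*p^4 - 6.7165*p^3 + 2.9795*p^2 - 9.7465*p - 3.232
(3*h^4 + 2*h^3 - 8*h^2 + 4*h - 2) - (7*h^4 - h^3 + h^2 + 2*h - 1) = -4*h^4 + 3*h^3 - 9*h^2 + 2*h - 1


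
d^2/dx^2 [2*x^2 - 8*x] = 4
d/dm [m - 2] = 1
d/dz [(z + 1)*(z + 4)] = 2*z + 5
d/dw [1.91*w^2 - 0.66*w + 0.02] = 3.82*w - 0.66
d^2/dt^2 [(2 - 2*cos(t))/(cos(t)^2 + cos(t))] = 2*(-2*(cos(t) - 1)*(2*cos(t) + 1)^2*sin(t)^2 + (cos(t) + 1)^2*cos(t)^3 + (cos(t) + 1)*(2*cos(t) + cos(2*t) - 4*cos(3*t) + 1)*cos(t)/2)/((cos(t) + 1)^3*cos(t)^3)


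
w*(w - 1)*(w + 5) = w^3 + 4*w^2 - 5*w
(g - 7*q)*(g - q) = g^2 - 8*g*q + 7*q^2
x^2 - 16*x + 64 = (x - 8)^2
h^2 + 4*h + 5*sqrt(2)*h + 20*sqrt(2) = (h + 4)*(h + 5*sqrt(2))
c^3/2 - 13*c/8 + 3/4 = (c/2 + 1)*(c - 3/2)*(c - 1/2)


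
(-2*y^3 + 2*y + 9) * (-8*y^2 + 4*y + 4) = 16*y^5 - 8*y^4 - 24*y^3 - 64*y^2 + 44*y + 36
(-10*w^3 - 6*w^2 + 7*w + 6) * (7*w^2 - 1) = -70*w^5 - 42*w^4 + 59*w^3 + 48*w^2 - 7*w - 6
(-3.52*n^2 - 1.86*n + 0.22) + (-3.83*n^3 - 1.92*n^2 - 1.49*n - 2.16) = -3.83*n^3 - 5.44*n^2 - 3.35*n - 1.94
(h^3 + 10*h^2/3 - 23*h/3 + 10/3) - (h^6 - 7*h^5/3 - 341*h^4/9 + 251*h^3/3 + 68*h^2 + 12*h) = -h^6 + 7*h^5/3 + 341*h^4/9 - 248*h^3/3 - 194*h^2/3 - 59*h/3 + 10/3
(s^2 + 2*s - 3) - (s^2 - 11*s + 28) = 13*s - 31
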